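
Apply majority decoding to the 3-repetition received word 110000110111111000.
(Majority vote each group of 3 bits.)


Groups: 110, 000, 110, 111, 111, 000
Majority votes: 101110

101110


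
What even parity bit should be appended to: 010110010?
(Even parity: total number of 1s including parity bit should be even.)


Number of 1s in data: 4
Parity bit: 0

0


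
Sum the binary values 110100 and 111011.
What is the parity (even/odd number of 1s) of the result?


110100 = 52
111011 = 59
Sum = 111 = 1101111
1s count = 6

even parity (6 ones in 1101111)


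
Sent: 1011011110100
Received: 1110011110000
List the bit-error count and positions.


XOR: 0101000000100

3 error(s) at position(s): 1, 3, 10


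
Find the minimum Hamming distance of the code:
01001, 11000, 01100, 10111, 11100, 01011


Comparing all pairs, minimum distance: 1
Can detect 0 errors, correct 0 errors

1


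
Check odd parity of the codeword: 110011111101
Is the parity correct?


Number of 1s: 9

Yes, parity is correct (9 ones)


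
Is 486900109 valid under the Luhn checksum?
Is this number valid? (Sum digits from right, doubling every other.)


Luhn sum = 36
36 mod 10 = 6

Invalid (Luhn sum mod 10 = 6)


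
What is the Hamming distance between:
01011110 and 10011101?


XOR: 11000011
Count of 1s: 4

4


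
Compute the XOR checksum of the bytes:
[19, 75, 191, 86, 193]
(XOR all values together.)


XOR chain: 19 ^ 75 ^ 191 ^ 86 ^ 193 = 112

112


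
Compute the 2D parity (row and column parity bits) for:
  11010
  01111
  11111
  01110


Row parities: 1011
Column parities: 00100

Row P: 1011, Col P: 00100, Corner: 1


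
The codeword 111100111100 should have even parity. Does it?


Number of 1s: 8

Yes, parity is correct (8 ones)


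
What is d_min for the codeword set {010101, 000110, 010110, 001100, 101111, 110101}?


Comparing all pairs, minimum distance: 1
Can detect 0 errors, correct 0 errors

1


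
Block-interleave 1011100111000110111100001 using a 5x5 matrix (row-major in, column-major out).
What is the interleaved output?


Matrix:
  10111
  00111
  00011
  01111
  00001
Read columns: 1000000010110101111011111

1000000010110101111011111


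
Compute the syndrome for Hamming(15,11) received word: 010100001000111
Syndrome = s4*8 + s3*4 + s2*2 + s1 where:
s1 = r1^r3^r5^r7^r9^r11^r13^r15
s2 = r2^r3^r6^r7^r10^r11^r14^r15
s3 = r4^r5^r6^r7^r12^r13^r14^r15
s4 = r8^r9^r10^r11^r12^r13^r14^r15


s1=1, s2=1, s3=0, s4=0

Syndrome = 3 (error at position 3)


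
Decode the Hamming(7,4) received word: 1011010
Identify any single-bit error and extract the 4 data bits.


Syndrome = 0: no error detected

Data: 1010 (no errors)


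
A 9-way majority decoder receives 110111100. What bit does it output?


Ones: 6 out of 9
Threshold: 5

1 (6/9 voted 1)


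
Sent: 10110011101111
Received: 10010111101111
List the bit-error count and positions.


XOR: 00100100000000

2 error(s) at position(s): 2, 5


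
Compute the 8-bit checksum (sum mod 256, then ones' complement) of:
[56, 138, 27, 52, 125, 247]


Sum = 645 mod 256 = 133
Complement = 122

122


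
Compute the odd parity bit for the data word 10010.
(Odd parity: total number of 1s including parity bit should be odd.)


Number of 1s in data: 2
Parity bit: 1

1


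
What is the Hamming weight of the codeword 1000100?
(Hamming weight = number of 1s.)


Counting 1s in 1000100

2


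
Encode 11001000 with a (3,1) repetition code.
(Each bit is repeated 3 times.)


Each bit -> 3 copies

111111000000111000000000


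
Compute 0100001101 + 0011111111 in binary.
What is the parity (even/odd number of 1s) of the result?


0100001101 = 269
0011111111 = 255
Sum = 524 = 1000001100
1s count = 3

odd parity (3 ones in 1000001100)


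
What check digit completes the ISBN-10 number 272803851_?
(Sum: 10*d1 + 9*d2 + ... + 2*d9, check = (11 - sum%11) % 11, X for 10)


Weighted sum: 219
219 mod 11 = 10

Check digit: 1


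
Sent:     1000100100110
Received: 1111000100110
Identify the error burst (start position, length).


XOR: 0111100000000

Burst at position 1, length 4


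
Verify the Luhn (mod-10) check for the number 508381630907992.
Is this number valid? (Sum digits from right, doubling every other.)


Luhn sum = 75
75 mod 10 = 5

Invalid (Luhn sum mod 10 = 5)


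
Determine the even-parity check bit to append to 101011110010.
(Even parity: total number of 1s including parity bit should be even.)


Number of 1s in data: 7
Parity bit: 1

1


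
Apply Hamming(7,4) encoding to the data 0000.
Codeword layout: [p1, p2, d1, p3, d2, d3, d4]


Parity bits: p1=0, p2=0, p3=0

0000000


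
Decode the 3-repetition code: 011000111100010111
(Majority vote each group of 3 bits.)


Groups: 011, 000, 111, 100, 010, 111
Majority votes: 101001

101001


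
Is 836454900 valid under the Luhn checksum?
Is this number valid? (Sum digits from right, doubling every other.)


Luhn sum = 50
50 mod 10 = 0

Valid (Luhn sum mod 10 = 0)


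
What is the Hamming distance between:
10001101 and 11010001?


XOR: 01011100
Count of 1s: 4

4


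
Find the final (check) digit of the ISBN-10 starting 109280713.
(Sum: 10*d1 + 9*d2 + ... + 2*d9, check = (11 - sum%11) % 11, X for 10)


Weighted sum: 181
181 mod 11 = 5

Check digit: 6


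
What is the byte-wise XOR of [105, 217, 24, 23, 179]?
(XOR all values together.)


XOR chain: 105 ^ 217 ^ 24 ^ 23 ^ 179 = 12

12


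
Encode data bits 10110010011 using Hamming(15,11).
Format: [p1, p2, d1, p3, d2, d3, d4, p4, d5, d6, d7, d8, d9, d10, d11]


Parity bits: p1=0, p2=0, p3=0, p4=1

001001110010011


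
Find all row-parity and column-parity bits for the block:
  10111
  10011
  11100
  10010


Row parities: 0110
Column parities: 01010

Row P: 0110, Col P: 01010, Corner: 0


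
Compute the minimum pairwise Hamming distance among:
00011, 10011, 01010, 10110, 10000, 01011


Comparing all pairs, minimum distance: 1
Can detect 0 errors, correct 0 errors

1


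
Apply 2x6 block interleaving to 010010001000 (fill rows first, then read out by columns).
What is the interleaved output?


Matrix:
  010010
  001000
Read columns: 001001001000

001001001000


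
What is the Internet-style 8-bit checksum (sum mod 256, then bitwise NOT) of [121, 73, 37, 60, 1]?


Sum = 292 mod 256 = 36
Complement = 219

219


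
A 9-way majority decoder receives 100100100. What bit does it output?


Ones: 3 out of 9
Threshold: 5

0 (3/9 voted 1)


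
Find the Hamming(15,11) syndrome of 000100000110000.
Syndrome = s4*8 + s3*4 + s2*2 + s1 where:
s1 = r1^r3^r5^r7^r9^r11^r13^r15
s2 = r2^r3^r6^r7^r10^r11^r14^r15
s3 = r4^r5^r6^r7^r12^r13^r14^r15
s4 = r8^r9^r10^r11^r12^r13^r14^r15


s1=1, s2=0, s3=1, s4=0

Syndrome = 5 (error at position 5)


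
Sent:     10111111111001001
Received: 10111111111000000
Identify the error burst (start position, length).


XOR: 00000000000001001

Burst at position 13, length 4


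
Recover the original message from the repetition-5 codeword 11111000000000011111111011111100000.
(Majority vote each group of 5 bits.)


Groups: 11111, 00000, 00000, 11111, 11101, 11111, 00000
Majority votes: 1001110

1001110


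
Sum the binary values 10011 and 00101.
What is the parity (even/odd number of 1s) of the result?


10011 = 19
00101 = 5
Sum = 24 = 11000
1s count = 2

even parity (2 ones in 11000)


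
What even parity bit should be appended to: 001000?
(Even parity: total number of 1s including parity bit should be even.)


Number of 1s in data: 1
Parity bit: 1

1


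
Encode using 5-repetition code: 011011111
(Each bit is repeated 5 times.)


Each bit -> 5 copies

000001111111111000001111111111111111111111111


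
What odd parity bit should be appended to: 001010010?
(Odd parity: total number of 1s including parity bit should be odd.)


Number of 1s in data: 3
Parity bit: 0

0


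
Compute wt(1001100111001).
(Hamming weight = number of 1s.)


Counting 1s in 1001100111001

7


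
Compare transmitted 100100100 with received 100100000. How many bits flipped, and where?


XOR: 000000100

1 error(s) at position(s): 6


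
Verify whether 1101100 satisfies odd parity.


Number of 1s: 4

No, parity error (4 ones)


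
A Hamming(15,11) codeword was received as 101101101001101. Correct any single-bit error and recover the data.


Syndrome = 0: no error detected

Data: 10111001101 (no errors)


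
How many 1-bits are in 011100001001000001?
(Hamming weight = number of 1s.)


Counting 1s in 011100001001000001

6


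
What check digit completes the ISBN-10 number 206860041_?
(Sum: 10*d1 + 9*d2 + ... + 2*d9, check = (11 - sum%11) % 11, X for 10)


Weighted sum: 174
174 mod 11 = 9

Check digit: 2


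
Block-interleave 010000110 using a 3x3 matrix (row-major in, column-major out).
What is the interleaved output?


Matrix:
  010
  000
  110
Read columns: 001101000

001101000


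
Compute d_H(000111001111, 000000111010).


XOR: 000111110101
Count of 1s: 7

7


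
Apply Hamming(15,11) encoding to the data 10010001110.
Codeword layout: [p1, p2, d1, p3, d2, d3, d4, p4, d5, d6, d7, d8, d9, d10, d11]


Parity bits: p1=1, p2=1, p3=0, p4=1

111000110001110


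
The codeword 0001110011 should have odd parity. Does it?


Number of 1s: 5

Yes, parity is correct (5 ones)


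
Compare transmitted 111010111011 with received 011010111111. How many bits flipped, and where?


XOR: 100000000100

2 error(s) at position(s): 0, 9


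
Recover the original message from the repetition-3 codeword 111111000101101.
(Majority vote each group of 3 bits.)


Groups: 111, 111, 000, 101, 101
Majority votes: 11011

11011


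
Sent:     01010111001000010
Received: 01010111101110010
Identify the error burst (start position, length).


XOR: 00000000100110000

Burst at position 8, length 5


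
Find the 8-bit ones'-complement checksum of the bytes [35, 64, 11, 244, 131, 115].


Sum = 600 mod 256 = 88
Complement = 167

167


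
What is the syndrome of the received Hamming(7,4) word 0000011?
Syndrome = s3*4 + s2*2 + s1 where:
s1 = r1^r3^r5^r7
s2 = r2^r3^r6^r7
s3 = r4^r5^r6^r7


s1=1, s2=0, s3=0

Syndrome = 1 (error at position 1)


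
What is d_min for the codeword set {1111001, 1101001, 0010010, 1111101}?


Comparing all pairs, minimum distance: 1
Can detect 0 errors, correct 0 errors

1


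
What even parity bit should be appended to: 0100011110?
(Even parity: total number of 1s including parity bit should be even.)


Number of 1s in data: 5
Parity bit: 1

1


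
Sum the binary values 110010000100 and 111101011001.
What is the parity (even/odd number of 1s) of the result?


110010000100 = 3204
111101011001 = 3929
Sum = 7133 = 1101111011101
1s count = 10

even parity (10 ones in 1101111011101)


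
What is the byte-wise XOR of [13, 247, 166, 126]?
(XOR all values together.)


XOR chain: 13 ^ 247 ^ 166 ^ 126 = 34

34


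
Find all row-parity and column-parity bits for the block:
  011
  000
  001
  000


Row parities: 0010
Column parities: 010

Row P: 0010, Col P: 010, Corner: 1


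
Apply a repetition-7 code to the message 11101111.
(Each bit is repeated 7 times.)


Each bit -> 7 copies

11111111111111111111100000001111111111111111111111111111


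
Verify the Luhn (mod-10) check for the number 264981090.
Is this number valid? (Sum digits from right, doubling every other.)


Luhn sum = 37
37 mod 10 = 7

Invalid (Luhn sum mod 10 = 7)


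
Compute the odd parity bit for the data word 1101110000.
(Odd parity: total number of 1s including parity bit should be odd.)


Number of 1s in data: 5
Parity bit: 0

0


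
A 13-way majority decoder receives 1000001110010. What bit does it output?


Ones: 5 out of 13
Threshold: 7

0 (5/13 voted 1)


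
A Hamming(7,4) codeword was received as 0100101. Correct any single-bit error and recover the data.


Syndrome = 0: no error detected

Data: 0101 (no errors)


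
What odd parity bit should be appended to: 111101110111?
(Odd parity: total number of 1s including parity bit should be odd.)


Number of 1s in data: 10
Parity bit: 1

1


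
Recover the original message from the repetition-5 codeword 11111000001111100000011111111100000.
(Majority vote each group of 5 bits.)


Groups: 11111, 00000, 11111, 00000, 01111, 11111, 00000
Majority votes: 1010110

1010110


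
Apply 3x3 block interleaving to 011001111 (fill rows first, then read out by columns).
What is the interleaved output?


Matrix:
  011
  001
  111
Read columns: 001101111

001101111


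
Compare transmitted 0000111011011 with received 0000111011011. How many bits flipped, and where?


XOR: 0000000000000

0 errors (received matches sent)


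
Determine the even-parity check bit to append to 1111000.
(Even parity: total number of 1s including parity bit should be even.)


Number of 1s in data: 4
Parity bit: 0

0


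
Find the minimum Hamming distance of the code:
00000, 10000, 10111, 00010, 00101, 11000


Comparing all pairs, minimum distance: 1
Can detect 0 errors, correct 0 errors

1


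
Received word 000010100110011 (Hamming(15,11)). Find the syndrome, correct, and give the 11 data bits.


Syndrome = 2: error at position 2

Data: 01010110011 (corrected bit 2)


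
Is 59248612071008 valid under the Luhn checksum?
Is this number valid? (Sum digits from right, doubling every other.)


Luhn sum = 52
52 mod 10 = 2

Invalid (Luhn sum mod 10 = 2)


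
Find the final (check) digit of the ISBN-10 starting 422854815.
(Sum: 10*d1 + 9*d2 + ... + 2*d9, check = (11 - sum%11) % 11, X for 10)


Weighted sum: 225
225 mod 11 = 5

Check digit: 6


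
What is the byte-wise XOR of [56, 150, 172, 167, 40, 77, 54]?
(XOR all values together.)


XOR chain: 56 ^ 150 ^ 172 ^ 167 ^ 40 ^ 77 ^ 54 = 246

246


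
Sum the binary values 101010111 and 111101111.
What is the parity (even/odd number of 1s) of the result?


101010111 = 343
111101111 = 495
Sum = 838 = 1101000110
1s count = 5

odd parity (5 ones in 1101000110)


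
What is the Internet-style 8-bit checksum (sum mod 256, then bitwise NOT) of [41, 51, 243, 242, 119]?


Sum = 696 mod 256 = 184
Complement = 71

71


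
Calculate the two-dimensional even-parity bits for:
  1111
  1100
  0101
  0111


Row parities: 0001
Column parities: 0001

Row P: 0001, Col P: 0001, Corner: 1


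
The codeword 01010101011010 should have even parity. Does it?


Number of 1s: 7

No, parity error (7 ones)


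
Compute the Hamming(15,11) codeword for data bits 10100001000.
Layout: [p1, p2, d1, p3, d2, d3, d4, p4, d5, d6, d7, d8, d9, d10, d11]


Parity bits: p1=1, p2=0, p3=0, p4=1

101001010001000


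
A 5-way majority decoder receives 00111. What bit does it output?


Ones: 3 out of 5
Threshold: 3

1 (3/5 voted 1)


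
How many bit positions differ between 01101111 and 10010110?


XOR: 11111001
Count of 1s: 6

6


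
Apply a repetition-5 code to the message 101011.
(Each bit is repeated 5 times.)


Each bit -> 5 copies

111110000011111000001111111111


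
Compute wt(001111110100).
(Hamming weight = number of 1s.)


Counting 1s in 001111110100

7


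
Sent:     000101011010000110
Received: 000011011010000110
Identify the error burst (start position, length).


XOR: 000110000000000000

Burst at position 3, length 2


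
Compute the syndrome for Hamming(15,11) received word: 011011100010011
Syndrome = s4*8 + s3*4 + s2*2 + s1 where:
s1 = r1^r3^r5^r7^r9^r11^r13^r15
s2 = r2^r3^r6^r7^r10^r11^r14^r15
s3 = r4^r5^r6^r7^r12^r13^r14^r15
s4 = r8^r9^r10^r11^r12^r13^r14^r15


s1=1, s2=1, s3=1, s4=1

Syndrome = 15 (error at position 15)


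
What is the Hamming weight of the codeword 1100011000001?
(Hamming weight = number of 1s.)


Counting 1s in 1100011000001

5


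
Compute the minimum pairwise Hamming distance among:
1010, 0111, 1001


Comparing all pairs, minimum distance: 2
Can detect 1 errors, correct 0 errors

2


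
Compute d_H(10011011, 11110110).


XOR: 01101101
Count of 1s: 5

5


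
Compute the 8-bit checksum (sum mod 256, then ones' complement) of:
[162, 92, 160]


Sum = 414 mod 256 = 158
Complement = 97

97


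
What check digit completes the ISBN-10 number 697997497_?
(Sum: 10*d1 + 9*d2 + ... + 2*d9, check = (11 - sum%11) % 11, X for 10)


Weighted sum: 406
406 mod 11 = 10

Check digit: 1


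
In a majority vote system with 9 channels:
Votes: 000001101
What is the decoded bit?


Ones: 3 out of 9
Threshold: 5

0 (3/9 voted 1)


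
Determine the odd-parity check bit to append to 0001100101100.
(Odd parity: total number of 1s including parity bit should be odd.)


Number of 1s in data: 5
Parity bit: 0

0


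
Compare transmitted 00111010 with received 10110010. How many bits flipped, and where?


XOR: 10001000

2 error(s) at position(s): 0, 4


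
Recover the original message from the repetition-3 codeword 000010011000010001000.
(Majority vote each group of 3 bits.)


Groups: 000, 010, 011, 000, 010, 001, 000
Majority votes: 0010000

0010000


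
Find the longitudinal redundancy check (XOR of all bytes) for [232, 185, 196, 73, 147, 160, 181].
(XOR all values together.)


XOR chain: 232 ^ 185 ^ 196 ^ 73 ^ 147 ^ 160 ^ 181 = 90

90


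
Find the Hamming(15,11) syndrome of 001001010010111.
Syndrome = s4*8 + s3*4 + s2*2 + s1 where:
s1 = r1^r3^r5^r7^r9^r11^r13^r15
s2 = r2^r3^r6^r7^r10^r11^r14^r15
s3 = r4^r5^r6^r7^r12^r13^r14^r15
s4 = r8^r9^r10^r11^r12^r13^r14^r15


s1=0, s2=1, s3=0, s4=1

Syndrome = 10 (error at position 10)


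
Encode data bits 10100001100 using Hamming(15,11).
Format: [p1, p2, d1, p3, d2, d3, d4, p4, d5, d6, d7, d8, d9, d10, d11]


Parity bits: p1=0, p2=0, p3=1, p4=0

001101000001100


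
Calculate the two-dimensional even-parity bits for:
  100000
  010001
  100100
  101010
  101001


Row parities: 10011
Column parities: 010110

Row P: 10011, Col P: 010110, Corner: 1


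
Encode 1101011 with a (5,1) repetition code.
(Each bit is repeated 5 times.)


Each bit -> 5 copies

11111111110000011111000001111111111


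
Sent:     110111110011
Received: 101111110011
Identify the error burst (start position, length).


XOR: 011000000000

Burst at position 1, length 2


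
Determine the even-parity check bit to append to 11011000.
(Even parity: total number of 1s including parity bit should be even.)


Number of 1s in data: 4
Parity bit: 0

0


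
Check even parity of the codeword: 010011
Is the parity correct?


Number of 1s: 3

No, parity error (3 ones)


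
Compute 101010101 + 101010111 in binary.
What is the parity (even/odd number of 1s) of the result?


101010101 = 341
101010111 = 343
Sum = 684 = 1010101100
1s count = 5

odd parity (5 ones in 1010101100)


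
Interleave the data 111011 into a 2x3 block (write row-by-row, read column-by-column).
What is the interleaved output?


Matrix:
  111
  011
Read columns: 101111

101111


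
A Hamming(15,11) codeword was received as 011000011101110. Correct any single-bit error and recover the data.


Syndrome = 5: error at position 5

Data: 11001101110 (corrected bit 5)


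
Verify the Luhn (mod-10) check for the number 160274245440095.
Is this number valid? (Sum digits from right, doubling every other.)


Luhn sum = 64
64 mod 10 = 4

Invalid (Luhn sum mod 10 = 4)


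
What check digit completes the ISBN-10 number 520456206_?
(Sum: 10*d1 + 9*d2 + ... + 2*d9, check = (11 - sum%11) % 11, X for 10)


Weighted sum: 176
176 mod 11 = 0

Check digit: 0


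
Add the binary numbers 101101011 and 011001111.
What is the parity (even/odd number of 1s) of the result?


101101011 = 363
011001111 = 207
Sum = 570 = 1000111010
1s count = 5

odd parity (5 ones in 1000111010)


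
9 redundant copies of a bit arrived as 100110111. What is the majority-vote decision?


Ones: 6 out of 9
Threshold: 5

1 (6/9 voted 1)


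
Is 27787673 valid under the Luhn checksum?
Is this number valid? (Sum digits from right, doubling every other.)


Luhn sum = 43
43 mod 10 = 3

Invalid (Luhn sum mod 10 = 3)


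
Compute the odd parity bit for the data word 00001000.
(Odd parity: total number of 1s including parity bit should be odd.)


Number of 1s in data: 1
Parity bit: 0

0


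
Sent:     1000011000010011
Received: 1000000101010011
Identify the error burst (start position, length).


XOR: 0000011101000000

Burst at position 5, length 5


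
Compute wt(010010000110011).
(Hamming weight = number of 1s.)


Counting 1s in 010010000110011

6


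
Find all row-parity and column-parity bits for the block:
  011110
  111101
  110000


Row parities: 010
Column parities: 010011

Row P: 010, Col P: 010011, Corner: 1


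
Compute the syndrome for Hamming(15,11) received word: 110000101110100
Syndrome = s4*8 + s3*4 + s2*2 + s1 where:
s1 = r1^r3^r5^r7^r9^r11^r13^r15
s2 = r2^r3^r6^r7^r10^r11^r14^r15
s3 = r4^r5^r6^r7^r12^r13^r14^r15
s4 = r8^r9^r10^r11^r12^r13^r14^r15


s1=1, s2=0, s3=0, s4=0

Syndrome = 1 (error at position 1)


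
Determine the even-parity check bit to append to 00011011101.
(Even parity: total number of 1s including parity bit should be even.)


Number of 1s in data: 6
Parity bit: 0

0


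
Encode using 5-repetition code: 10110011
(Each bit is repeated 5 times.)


Each bit -> 5 copies

1111100000111111111100000000001111111111


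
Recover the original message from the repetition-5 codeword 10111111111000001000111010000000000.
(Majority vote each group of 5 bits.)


Groups: 10111, 11111, 10000, 01000, 11101, 00000, 00000
Majority votes: 1100100

1100100


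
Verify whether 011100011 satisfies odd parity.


Number of 1s: 5

Yes, parity is correct (5 ones)


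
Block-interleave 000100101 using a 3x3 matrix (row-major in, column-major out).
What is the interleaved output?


Matrix:
  000
  100
  101
Read columns: 011000001

011000001


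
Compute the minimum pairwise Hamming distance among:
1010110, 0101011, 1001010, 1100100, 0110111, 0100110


Comparing all pairs, minimum distance: 2
Can detect 1 errors, correct 0 errors

2


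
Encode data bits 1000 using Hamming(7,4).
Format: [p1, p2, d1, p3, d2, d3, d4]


Parity bits: p1=1, p2=1, p3=0

1110000


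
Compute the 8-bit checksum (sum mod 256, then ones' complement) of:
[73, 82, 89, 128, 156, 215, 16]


Sum = 759 mod 256 = 247
Complement = 8

8


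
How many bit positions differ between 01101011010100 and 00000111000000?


XOR: 01101100010100
Count of 1s: 6

6


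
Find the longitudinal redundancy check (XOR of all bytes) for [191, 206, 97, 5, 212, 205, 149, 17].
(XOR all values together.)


XOR chain: 191 ^ 206 ^ 97 ^ 5 ^ 212 ^ 205 ^ 149 ^ 17 = 136

136


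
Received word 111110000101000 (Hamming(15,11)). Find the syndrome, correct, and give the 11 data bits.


Syndrome = 7: error at position 7

Data: 11010101000 (corrected bit 7)


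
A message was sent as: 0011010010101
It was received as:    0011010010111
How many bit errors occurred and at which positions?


XOR: 0000000000010

1 error(s) at position(s): 11


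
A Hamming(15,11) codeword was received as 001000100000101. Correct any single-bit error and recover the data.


Syndrome = 6: error at position 6

Data: 10110000101 (corrected bit 6)


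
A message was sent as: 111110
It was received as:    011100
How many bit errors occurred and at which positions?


XOR: 100010

2 error(s) at position(s): 0, 4


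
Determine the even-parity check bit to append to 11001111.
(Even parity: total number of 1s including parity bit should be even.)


Number of 1s in data: 6
Parity bit: 0

0


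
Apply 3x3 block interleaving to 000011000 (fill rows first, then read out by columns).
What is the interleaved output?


Matrix:
  000
  011
  000
Read columns: 000010010

000010010


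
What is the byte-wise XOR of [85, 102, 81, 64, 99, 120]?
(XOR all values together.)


XOR chain: 85 ^ 102 ^ 81 ^ 64 ^ 99 ^ 120 = 57

57


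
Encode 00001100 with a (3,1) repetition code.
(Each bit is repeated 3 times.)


Each bit -> 3 copies

000000000000111111000000


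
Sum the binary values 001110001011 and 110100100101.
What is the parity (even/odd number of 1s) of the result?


001110001011 = 907
110100100101 = 3365
Sum = 4272 = 1000010110000
1s count = 4

even parity (4 ones in 1000010110000)


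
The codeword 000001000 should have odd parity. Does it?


Number of 1s: 1

Yes, parity is correct (1 ones)


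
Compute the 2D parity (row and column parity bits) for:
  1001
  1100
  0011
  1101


Row parities: 0001
Column parities: 1011

Row P: 0001, Col P: 1011, Corner: 1


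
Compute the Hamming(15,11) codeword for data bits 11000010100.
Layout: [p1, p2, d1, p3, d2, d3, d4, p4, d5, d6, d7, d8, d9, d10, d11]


Parity bits: p1=0, p2=0, p3=0, p4=0

001010000010100


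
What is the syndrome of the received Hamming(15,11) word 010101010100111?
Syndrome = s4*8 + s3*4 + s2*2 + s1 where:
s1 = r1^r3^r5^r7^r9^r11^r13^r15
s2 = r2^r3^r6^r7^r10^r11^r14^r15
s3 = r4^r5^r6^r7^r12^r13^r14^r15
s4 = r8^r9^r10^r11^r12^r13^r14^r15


s1=0, s2=1, s3=1, s4=1

Syndrome = 14 (error at position 14)


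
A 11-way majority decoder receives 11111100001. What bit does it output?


Ones: 7 out of 11
Threshold: 6

1 (7/11 voted 1)


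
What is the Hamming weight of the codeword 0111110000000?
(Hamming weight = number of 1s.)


Counting 1s in 0111110000000

5


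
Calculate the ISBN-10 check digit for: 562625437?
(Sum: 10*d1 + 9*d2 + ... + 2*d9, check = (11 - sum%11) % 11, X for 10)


Weighted sum: 238
238 mod 11 = 7

Check digit: 4


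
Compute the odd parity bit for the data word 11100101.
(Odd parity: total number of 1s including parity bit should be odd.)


Number of 1s in data: 5
Parity bit: 0

0


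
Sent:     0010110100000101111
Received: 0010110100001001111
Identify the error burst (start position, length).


XOR: 0000000000001100000

Burst at position 12, length 2


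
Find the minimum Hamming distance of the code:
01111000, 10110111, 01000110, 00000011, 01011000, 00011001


Comparing all pairs, minimum distance: 1
Can detect 0 errors, correct 0 errors

1


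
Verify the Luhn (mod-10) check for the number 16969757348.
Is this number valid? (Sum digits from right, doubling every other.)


Luhn sum = 59
59 mod 10 = 9

Invalid (Luhn sum mod 10 = 9)


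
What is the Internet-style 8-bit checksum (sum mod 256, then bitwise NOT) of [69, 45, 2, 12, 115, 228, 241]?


Sum = 712 mod 256 = 200
Complement = 55

55


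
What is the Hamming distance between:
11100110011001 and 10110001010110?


XOR: 01010111001111
Count of 1s: 9

9


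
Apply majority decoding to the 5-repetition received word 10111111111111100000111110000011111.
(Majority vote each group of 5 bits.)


Groups: 10111, 11111, 11111, 00000, 11111, 00000, 11111
Majority votes: 1110101

1110101


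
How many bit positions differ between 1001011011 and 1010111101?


XOR: 0011100110
Count of 1s: 5

5


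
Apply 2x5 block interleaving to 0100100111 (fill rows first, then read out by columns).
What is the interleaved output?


Matrix:
  01001
  00111
Read columns: 0010010111

0010010111


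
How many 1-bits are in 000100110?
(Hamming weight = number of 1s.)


Counting 1s in 000100110

3


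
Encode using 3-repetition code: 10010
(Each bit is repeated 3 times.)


Each bit -> 3 copies

111000000111000


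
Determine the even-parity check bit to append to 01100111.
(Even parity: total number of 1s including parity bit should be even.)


Number of 1s in data: 5
Parity bit: 1

1


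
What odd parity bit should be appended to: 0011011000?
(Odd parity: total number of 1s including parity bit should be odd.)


Number of 1s in data: 4
Parity bit: 1

1


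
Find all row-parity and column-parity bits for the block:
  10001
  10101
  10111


Row parities: 010
Column parities: 10011

Row P: 010, Col P: 10011, Corner: 1


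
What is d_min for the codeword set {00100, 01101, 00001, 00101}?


Comparing all pairs, minimum distance: 1
Can detect 0 errors, correct 0 errors

1


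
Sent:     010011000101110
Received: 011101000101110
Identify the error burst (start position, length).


XOR: 001110000000000

Burst at position 2, length 3


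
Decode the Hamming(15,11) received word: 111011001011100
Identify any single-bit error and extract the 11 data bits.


Syndrome = 0: no error detected

Data: 11101011100 (no errors)


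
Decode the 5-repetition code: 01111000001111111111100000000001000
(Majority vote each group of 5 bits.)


Groups: 01111, 00000, 11111, 11111, 10000, 00000, 01000
Majority votes: 1011000

1011000


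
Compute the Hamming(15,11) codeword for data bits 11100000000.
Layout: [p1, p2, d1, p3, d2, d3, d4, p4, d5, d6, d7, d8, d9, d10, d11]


Parity bits: p1=0, p2=0, p3=0, p4=0

001011000000000


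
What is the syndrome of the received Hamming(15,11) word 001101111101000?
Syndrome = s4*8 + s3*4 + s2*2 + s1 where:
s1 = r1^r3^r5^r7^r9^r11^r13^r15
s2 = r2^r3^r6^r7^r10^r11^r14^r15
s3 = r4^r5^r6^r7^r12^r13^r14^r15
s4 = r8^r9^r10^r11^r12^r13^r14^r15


s1=1, s2=0, s3=0, s4=0

Syndrome = 1 (error at position 1)


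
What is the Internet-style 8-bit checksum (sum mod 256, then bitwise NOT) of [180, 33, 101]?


Sum = 314 mod 256 = 58
Complement = 197

197


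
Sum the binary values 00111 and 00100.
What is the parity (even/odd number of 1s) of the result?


00111 = 7
00100 = 4
Sum = 11 = 1011
1s count = 3

odd parity (3 ones in 1011)


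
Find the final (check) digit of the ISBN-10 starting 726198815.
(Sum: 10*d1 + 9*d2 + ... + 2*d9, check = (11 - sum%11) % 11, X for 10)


Weighted sum: 282
282 mod 11 = 7

Check digit: 4


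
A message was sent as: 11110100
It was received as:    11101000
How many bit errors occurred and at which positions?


XOR: 00011100

3 error(s) at position(s): 3, 4, 5


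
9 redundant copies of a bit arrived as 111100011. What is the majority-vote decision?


Ones: 6 out of 9
Threshold: 5

1 (6/9 voted 1)


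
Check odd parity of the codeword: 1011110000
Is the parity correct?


Number of 1s: 5

Yes, parity is correct (5 ones)


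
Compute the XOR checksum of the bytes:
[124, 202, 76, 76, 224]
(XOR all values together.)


XOR chain: 124 ^ 202 ^ 76 ^ 76 ^ 224 = 86

86


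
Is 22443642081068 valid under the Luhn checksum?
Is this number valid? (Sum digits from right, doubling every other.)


Luhn sum = 61
61 mod 10 = 1

Invalid (Luhn sum mod 10 = 1)


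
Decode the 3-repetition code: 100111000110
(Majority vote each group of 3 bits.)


Groups: 100, 111, 000, 110
Majority votes: 0101

0101


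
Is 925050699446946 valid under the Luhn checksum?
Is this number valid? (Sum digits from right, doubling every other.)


Luhn sum = 85
85 mod 10 = 5

Invalid (Luhn sum mod 10 = 5)


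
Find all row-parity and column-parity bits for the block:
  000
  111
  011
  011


Row parities: 0100
Column parities: 111

Row P: 0100, Col P: 111, Corner: 1


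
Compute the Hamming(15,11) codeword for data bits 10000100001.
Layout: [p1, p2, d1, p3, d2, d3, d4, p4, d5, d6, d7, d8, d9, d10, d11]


Parity bits: p1=0, p2=1, p3=1, p4=0

011100000100001


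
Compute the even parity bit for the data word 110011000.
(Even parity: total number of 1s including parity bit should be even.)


Number of 1s in data: 4
Parity bit: 0

0


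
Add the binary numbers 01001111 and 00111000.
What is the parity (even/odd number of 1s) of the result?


01001111 = 79
00111000 = 56
Sum = 135 = 10000111
1s count = 4

even parity (4 ones in 10000111)


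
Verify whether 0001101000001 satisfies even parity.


Number of 1s: 4

Yes, parity is correct (4 ones)


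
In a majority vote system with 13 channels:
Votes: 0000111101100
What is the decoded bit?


Ones: 6 out of 13
Threshold: 7

0 (6/13 voted 1)


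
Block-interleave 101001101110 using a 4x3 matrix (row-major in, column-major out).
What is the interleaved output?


Matrix:
  101
  001
  101
  110
Read columns: 101100011110

101100011110


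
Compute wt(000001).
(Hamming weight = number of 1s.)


Counting 1s in 000001

1


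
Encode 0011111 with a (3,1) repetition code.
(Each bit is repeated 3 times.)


Each bit -> 3 copies

000000111111111111111


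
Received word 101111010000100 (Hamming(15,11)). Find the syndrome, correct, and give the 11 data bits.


Syndrome = 0: no error detected

Data: 11100000100 (no errors)


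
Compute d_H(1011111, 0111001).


XOR: 1100110
Count of 1s: 4

4


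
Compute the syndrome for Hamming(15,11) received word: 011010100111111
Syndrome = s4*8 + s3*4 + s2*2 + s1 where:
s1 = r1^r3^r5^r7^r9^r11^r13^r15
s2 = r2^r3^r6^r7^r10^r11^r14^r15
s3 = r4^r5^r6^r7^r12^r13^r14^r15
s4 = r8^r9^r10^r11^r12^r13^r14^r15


s1=0, s2=1, s3=0, s4=0

Syndrome = 2 (error at position 2)


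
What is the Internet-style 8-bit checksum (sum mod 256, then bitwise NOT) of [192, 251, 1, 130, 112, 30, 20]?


Sum = 736 mod 256 = 224
Complement = 31

31


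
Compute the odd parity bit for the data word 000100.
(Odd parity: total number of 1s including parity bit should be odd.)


Number of 1s in data: 1
Parity bit: 0

0


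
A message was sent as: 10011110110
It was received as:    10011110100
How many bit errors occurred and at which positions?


XOR: 00000000010

1 error(s) at position(s): 9


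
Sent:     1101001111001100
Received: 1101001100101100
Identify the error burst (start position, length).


XOR: 0000000011100000

Burst at position 8, length 3


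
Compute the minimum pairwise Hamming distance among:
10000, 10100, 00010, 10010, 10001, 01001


Comparing all pairs, minimum distance: 1
Can detect 0 errors, correct 0 errors

1


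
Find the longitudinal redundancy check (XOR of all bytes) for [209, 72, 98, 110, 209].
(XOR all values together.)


XOR chain: 209 ^ 72 ^ 98 ^ 110 ^ 209 = 68

68


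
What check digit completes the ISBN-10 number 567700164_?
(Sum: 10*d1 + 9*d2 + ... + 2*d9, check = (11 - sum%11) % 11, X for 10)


Weighted sum: 239
239 mod 11 = 8

Check digit: 3


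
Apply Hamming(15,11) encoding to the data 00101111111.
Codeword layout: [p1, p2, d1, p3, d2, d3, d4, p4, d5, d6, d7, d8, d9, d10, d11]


Parity bits: p1=0, p2=1, p3=1, p4=1

010101011111111


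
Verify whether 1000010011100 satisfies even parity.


Number of 1s: 5

No, parity error (5 ones)


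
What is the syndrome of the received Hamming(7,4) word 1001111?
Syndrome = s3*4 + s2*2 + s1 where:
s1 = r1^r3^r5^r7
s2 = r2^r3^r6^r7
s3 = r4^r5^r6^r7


s1=1, s2=0, s3=0

Syndrome = 1 (error at position 1)


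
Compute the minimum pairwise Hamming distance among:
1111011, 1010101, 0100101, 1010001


Comparing all pairs, minimum distance: 1
Can detect 0 errors, correct 0 errors

1


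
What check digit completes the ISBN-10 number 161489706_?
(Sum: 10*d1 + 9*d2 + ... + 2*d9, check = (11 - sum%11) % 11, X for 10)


Weighted sum: 233
233 mod 11 = 2

Check digit: 9


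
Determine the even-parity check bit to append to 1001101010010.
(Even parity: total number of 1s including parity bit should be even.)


Number of 1s in data: 6
Parity bit: 0

0


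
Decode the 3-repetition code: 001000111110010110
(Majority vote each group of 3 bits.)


Groups: 001, 000, 111, 110, 010, 110
Majority votes: 001101

001101


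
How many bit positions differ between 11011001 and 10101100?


XOR: 01110101
Count of 1s: 5

5


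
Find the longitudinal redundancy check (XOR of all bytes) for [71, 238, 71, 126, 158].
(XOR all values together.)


XOR chain: 71 ^ 238 ^ 71 ^ 126 ^ 158 = 14

14


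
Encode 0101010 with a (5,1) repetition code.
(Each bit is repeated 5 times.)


Each bit -> 5 copies

00000111110000011111000001111100000


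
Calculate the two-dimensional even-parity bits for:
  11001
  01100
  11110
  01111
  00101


Row parities: 10000
Column parities: 00001

Row P: 10000, Col P: 00001, Corner: 1


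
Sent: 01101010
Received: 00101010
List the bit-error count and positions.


XOR: 01000000

1 error(s) at position(s): 1


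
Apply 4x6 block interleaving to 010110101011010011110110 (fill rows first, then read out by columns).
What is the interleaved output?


Matrix:
  010110
  101011
  010011
  110110
Read columns: 010110110100100111110110

010110110100100111110110


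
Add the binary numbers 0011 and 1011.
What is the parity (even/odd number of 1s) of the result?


0011 = 3
1011 = 11
Sum = 14 = 1110
1s count = 3

odd parity (3 ones in 1110)


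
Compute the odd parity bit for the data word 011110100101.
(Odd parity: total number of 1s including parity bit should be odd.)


Number of 1s in data: 7
Parity bit: 0

0


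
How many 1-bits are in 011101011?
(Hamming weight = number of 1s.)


Counting 1s in 011101011

6


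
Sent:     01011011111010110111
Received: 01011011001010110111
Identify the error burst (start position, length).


XOR: 00000000110000000000

Burst at position 8, length 2


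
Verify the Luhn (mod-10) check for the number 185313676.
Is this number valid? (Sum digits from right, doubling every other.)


Luhn sum = 43
43 mod 10 = 3

Invalid (Luhn sum mod 10 = 3)


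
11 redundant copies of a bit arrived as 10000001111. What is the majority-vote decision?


Ones: 5 out of 11
Threshold: 6

0 (5/11 voted 1)


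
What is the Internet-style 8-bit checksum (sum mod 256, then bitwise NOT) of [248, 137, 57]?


Sum = 442 mod 256 = 186
Complement = 69

69


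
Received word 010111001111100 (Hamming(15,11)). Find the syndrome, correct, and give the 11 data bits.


Syndrome = 12: error at position 12

Data: 01101110100 (corrected bit 12)


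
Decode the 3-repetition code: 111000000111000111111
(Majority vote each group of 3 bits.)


Groups: 111, 000, 000, 111, 000, 111, 111
Majority votes: 1001011

1001011


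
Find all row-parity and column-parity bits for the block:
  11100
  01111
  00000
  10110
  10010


Row parities: 10010
Column parities: 10111

Row P: 10010, Col P: 10111, Corner: 0


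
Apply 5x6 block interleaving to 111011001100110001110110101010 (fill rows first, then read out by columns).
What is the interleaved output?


Matrix:
  111011
  001100
  110001
  110110
  101010
Read columns: 101111011011001010101001110100

101111011011001010101001110100


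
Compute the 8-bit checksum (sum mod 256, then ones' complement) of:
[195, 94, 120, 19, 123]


Sum = 551 mod 256 = 39
Complement = 216

216


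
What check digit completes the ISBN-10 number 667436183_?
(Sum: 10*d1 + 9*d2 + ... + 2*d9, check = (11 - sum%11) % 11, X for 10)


Weighted sum: 280
280 mod 11 = 5

Check digit: 6


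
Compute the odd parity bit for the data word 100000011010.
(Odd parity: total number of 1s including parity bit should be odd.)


Number of 1s in data: 4
Parity bit: 1

1


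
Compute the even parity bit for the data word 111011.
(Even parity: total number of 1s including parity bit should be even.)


Number of 1s in data: 5
Parity bit: 1

1


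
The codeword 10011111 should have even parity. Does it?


Number of 1s: 6

Yes, parity is correct (6 ones)


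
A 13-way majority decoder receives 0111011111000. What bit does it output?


Ones: 8 out of 13
Threshold: 7

1 (8/13 voted 1)
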